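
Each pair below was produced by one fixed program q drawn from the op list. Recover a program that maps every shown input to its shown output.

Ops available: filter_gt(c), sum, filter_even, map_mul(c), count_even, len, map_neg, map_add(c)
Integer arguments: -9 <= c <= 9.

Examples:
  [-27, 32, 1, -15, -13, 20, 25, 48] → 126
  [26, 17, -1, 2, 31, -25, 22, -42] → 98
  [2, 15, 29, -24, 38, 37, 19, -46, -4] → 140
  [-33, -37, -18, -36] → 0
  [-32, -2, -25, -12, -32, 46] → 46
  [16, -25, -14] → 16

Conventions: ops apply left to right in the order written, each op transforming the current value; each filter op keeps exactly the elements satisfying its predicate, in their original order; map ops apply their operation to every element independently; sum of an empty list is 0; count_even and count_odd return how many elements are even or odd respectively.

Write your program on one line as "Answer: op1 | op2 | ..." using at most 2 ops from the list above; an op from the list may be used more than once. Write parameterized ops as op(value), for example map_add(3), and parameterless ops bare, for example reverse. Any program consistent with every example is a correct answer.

filter_gt(0) | sum

Check, running the answer program on each example:
  [-27, 32, 1, -15, -13, 20, 25, 48] -> [32, 1, 20, 25, 48] -> 126
  [26, 17, -1, 2, 31, -25, 22, -42] -> [26, 17, 2, 31, 22] -> 98
  [2, 15, 29, -24, 38, 37, 19, -46, -4] -> [2, 15, 29, 38, 37, 19] -> 140
  [-33, -37, -18, -36] -> [] -> 0
  [-32, -2, -25, -12, -32, 46] -> [46] -> 46
  [16, -25, -14] -> [16] -> 16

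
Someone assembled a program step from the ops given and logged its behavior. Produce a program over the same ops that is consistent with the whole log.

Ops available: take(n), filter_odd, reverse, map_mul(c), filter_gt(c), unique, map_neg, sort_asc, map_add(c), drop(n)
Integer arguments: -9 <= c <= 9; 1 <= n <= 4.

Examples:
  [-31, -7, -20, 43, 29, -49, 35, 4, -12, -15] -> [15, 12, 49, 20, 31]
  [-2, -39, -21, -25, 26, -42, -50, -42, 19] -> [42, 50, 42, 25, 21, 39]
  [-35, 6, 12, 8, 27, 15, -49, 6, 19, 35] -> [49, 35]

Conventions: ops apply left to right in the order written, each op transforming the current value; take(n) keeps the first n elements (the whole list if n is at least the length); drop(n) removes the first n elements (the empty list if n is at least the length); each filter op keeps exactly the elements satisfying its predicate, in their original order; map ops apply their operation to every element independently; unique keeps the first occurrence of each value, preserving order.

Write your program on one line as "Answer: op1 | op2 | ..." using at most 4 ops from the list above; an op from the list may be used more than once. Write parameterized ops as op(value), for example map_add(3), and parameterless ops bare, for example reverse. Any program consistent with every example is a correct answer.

reverse | map_neg | filter_gt(7)

Check, running the answer program on each example:
  [-31, -7, -20, 43, 29, -49, 35, 4, -12, -15] -> [-15, -12, 4, 35, -49, 29, 43, -20, -7, -31] -> [15, 12, -4, -35, 49, -29, -43, 20, 7, 31] -> [15, 12, 49, 20, 31]
  [-2, -39, -21, -25, 26, -42, -50, -42, 19] -> [19, -42, -50, -42, 26, -25, -21, -39, -2] -> [-19, 42, 50, 42, -26, 25, 21, 39, 2] -> [42, 50, 42, 25, 21, 39]
  [-35, 6, 12, 8, 27, 15, -49, 6, 19, 35] -> [35, 19, 6, -49, 15, 27, 8, 12, 6, -35] -> [-35, -19, -6, 49, -15, -27, -8, -12, -6, 35] -> [49, 35]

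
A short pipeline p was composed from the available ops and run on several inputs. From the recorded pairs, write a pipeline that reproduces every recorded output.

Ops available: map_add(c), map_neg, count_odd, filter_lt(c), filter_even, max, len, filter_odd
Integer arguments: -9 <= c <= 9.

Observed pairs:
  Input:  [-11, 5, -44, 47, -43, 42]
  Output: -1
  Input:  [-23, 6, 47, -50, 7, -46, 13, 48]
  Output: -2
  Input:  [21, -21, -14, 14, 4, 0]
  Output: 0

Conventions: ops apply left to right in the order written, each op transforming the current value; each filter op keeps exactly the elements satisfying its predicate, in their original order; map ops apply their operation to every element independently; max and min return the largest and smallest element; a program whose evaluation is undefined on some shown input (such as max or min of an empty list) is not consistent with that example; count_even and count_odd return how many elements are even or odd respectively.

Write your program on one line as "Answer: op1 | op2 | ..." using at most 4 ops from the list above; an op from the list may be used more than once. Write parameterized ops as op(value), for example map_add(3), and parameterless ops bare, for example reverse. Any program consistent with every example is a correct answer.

map_neg | map_add(4) | filter_lt(1) | max

Check, running the answer program on each example:
  [-11, 5, -44, 47, -43, 42] -> [11, -5, 44, -47, 43, -42] -> [15, -1, 48, -43, 47, -38] -> [-1, -43, -38] -> -1
  [-23, 6, 47, -50, 7, -46, 13, 48] -> [23, -6, -47, 50, -7, 46, -13, -48] -> [27, -2, -43, 54, -3, 50, -9, -44] -> [-2, -43, -3, -9, -44] -> -2
  [21, -21, -14, 14, 4, 0] -> [-21, 21, 14, -14, -4, 0] -> [-17, 25, 18, -10, 0, 4] -> [-17, -10, 0] -> 0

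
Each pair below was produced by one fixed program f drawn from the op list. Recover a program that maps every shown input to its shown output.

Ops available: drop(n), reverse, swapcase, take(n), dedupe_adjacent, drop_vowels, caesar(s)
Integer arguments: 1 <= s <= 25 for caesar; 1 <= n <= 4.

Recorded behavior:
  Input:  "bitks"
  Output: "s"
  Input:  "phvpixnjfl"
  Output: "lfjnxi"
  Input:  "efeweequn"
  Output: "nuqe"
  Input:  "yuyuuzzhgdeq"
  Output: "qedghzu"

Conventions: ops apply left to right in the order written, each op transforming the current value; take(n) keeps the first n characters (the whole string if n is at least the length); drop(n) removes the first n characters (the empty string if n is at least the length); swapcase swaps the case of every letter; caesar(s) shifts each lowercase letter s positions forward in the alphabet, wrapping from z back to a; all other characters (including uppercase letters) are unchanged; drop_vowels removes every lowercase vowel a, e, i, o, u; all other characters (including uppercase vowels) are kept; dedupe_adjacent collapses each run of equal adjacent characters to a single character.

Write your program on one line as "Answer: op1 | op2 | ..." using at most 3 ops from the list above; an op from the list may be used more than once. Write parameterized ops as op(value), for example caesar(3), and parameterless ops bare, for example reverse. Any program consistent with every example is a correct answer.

drop(4) | dedupe_adjacent | reverse

Check, running the answer program on each example:
  "bitks" -> "s" -> "s" -> "s"
  "phvpixnjfl" -> "ixnjfl" -> "ixnjfl" -> "lfjnxi"
  "efeweequn" -> "eequn" -> "equn" -> "nuqe"
  "yuyuuzzhgdeq" -> "uzzhgdeq" -> "uzhgdeq" -> "qedghzu"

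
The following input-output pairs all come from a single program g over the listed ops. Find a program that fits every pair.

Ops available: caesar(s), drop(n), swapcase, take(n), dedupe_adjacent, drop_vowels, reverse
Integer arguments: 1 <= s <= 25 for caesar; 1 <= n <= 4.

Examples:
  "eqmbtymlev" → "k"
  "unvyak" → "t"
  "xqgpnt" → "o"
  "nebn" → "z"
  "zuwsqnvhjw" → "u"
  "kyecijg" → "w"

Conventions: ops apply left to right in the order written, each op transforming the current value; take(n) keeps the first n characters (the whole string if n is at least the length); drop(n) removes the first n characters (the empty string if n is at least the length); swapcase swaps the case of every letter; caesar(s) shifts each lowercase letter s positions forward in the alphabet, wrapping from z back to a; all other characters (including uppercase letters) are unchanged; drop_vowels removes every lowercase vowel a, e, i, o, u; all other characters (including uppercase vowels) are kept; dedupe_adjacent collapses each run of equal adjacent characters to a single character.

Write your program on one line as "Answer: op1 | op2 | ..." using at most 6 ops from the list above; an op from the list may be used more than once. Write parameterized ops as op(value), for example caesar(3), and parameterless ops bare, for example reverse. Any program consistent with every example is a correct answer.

take(3) | drop_vowels | caesar(24) | take(2) | drop(1)

Check, running the answer program on each example:
  "eqmbtymlev" -> "eqm" -> "qm" -> "ok" -> "ok" -> "k"
  "unvyak" -> "unv" -> "nv" -> "lt" -> "lt" -> "t"
  "xqgpnt" -> "xqg" -> "xqg" -> "voe" -> "vo" -> "o"
  "nebn" -> "neb" -> "nb" -> "lz" -> "lz" -> "z"
  "zuwsqnvhjw" -> "zuw" -> "zw" -> "xu" -> "xu" -> "u"
  "kyecijg" -> "kye" -> "ky" -> "iw" -> "iw" -> "w"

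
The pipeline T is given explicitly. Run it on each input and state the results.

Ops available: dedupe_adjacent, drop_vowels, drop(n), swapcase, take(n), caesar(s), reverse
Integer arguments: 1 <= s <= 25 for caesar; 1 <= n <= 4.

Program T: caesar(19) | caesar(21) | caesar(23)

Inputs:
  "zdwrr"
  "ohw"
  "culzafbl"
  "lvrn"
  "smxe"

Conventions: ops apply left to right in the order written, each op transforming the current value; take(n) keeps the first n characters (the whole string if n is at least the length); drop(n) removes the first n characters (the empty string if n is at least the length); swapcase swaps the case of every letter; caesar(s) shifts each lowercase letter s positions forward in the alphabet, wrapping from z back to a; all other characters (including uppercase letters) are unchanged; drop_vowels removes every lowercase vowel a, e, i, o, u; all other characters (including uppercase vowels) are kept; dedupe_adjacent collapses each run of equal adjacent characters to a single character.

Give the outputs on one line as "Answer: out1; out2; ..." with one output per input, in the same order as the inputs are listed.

"kohcc"; "zsh"; "nfwklqmw"; "wgcy"; "dxip"

Execution, op by op:
  "zdwrr" -> "swpkk" -> "nrkff" -> "kohcc"
  "ohw" -> "hap" -> "cvk" -> "zsh"
  "culzafbl" -> "vnestyue" -> "qiznotpz" -> "nfwklqmw"
  "lvrn" -> "eokg" -> "zjfb" -> "wgcy"
  "smxe" -> "lfqx" -> "gals" -> "dxip"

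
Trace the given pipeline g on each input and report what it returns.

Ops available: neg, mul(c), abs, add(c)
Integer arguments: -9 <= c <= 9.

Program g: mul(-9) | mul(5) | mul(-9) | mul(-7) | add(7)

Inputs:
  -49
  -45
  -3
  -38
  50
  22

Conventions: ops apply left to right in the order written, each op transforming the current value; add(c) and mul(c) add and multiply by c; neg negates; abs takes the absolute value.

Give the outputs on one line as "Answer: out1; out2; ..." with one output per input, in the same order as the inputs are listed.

Execution, op by op:
  -49 -> 441 -> 2205 -> -19845 -> 138915 -> 138922
  -45 -> 405 -> 2025 -> -18225 -> 127575 -> 127582
  -3 -> 27 -> 135 -> -1215 -> 8505 -> 8512
  -38 -> 342 -> 1710 -> -15390 -> 107730 -> 107737
  50 -> -450 -> -2250 -> 20250 -> -141750 -> -141743
  22 -> -198 -> -990 -> 8910 -> -62370 -> -62363

138922; 127582; 8512; 107737; -141743; -62363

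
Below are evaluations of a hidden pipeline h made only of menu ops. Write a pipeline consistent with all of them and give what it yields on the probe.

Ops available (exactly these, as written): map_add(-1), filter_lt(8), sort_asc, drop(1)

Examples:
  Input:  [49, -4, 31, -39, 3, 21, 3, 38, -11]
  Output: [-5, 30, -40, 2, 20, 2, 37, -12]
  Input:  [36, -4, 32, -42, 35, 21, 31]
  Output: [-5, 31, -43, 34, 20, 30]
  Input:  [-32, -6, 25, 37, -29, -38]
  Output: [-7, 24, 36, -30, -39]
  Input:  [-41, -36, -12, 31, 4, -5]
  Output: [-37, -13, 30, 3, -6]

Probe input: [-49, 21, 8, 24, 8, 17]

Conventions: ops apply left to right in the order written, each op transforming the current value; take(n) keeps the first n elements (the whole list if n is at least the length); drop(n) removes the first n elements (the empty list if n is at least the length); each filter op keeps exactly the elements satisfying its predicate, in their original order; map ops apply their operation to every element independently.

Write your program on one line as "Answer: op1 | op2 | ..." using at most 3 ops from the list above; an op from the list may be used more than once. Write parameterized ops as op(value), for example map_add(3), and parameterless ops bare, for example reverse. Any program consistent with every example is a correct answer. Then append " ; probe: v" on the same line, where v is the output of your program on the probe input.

drop(1) | map_add(-1) ; probe: [20, 7, 23, 7, 16]

Check, running the answer program on each example:
  [49, -4, 31, -39, 3, 21, 3, 38, -11] -> [-4, 31, -39, 3, 21, 3, 38, -11] -> [-5, 30, -40, 2, 20, 2, 37, -12]
  [36, -4, 32, -42, 35, 21, 31] -> [-4, 32, -42, 35, 21, 31] -> [-5, 31, -43, 34, 20, 30]
  [-32, -6, 25, 37, -29, -38] -> [-6, 25, 37, -29, -38] -> [-7, 24, 36, -30, -39]
  [-41, -36, -12, 31, 4, -5] -> [-36, -12, 31, 4, -5] -> [-37, -13, 30, 3, -6]
  probe: [-49, 21, 8, 24, 8, 17] -> [21, 8, 24, 8, 17] -> [20, 7, 23, 7, 16]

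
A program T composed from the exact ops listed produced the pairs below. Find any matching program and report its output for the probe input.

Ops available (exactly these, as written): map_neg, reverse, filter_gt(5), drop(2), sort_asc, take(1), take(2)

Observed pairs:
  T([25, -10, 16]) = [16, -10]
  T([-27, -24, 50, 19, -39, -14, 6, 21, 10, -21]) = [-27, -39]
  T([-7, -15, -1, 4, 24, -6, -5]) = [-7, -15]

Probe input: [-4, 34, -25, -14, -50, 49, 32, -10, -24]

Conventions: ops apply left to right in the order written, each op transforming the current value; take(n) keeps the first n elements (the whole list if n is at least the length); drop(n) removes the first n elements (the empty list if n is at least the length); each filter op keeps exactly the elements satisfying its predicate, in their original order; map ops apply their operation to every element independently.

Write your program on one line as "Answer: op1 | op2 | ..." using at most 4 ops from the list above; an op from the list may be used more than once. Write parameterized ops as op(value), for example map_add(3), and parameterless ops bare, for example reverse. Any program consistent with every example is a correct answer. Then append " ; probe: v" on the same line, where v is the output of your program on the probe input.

sort_asc | take(2) | reverse ; probe: [-25, -50]

Check, running the answer program on each example:
  [25, -10, 16] -> [-10, 16, 25] -> [-10, 16] -> [16, -10]
  [-27, -24, 50, 19, -39, -14, 6, 21, 10, -21] -> [-39, -27, -24, -21, -14, 6, 10, 19, 21, 50] -> [-39, -27] -> [-27, -39]
  [-7, -15, -1, 4, 24, -6, -5] -> [-15, -7, -6, -5, -1, 4, 24] -> [-15, -7] -> [-7, -15]
  probe: [-4, 34, -25, -14, -50, 49, 32, -10, -24] -> [-50, -25, -24, -14, -10, -4, 32, 34, 49] -> [-50, -25] -> [-25, -50]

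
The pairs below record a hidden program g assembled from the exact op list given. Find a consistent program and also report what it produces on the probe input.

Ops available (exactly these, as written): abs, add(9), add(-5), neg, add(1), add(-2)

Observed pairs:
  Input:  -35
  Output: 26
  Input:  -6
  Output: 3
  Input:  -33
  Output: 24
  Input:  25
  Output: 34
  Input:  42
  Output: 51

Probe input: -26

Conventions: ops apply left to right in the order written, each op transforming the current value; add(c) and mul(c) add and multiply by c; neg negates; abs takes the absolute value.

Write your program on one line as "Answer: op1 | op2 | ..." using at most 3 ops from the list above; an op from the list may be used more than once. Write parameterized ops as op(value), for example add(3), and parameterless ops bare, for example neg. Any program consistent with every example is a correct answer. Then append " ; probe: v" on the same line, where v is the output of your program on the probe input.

add(9) | abs ; probe: 17

Check, running the answer program on each example:
  -35 -> -26 -> 26
  -6 -> 3 -> 3
  -33 -> -24 -> 24
  25 -> 34 -> 34
  42 -> 51 -> 51
  probe: -26 -> -17 -> 17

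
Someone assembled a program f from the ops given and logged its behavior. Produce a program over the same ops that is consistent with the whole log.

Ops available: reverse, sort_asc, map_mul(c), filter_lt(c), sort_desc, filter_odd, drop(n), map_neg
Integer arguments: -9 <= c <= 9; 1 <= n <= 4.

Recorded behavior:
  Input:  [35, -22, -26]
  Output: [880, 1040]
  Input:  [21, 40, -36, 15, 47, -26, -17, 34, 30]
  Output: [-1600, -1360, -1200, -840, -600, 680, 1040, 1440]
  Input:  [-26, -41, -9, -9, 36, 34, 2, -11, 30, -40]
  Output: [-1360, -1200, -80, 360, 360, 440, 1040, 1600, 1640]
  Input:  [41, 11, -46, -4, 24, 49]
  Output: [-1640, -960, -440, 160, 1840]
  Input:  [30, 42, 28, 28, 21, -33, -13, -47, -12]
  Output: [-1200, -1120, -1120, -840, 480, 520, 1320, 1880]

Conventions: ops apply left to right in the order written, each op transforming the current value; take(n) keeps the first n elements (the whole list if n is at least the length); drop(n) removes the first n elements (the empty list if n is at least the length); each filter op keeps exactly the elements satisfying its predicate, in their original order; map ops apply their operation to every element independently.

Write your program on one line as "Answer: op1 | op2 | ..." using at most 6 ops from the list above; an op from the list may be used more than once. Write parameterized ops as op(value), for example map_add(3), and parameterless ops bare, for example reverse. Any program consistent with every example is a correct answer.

map_mul(8) | sort_desc | map_neg | drop(1) | map_mul(5)

Check, running the answer program on each example:
  [35, -22, -26] -> [280, -176, -208] -> [280, -176, -208] -> [-280, 176, 208] -> [176, 208] -> [880, 1040]
  [21, 40, -36, 15, 47, -26, -17, 34, 30] -> [168, 320, -288, 120, 376, -208, -136, 272, 240] -> [376, 320, 272, 240, 168, 120, -136, -208, -288] -> [-376, -320, -272, -240, -168, -120, 136, 208, 288] -> [-320, -272, -240, -168, -120, 136, 208, 288] -> [-1600, -1360, -1200, -840, -600, 680, 1040, 1440]
  [-26, -41, -9, -9, 36, 34, 2, -11, 30, -40] -> [-208, -328, -72, -72, 288, 272, 16, -88, 240, -320] -> [288, 272, 240, 16, -72, -72, -88, -208, -320, -328] -> [-288, -272, -240, -16, 72, 72, 88, 208, 320, 328] -> [-272, -240, -16, 72, 72, 88, 208, 320, 328] -> [-1360, -1200, -80, 360, 360, 440, 1040, 1600, 1640]
  [41, 11, -46, -4, 24, 49] -> [328, 88, -368, -32, 192, 392] -> [392, 328, 192, 88, -32, -368] -> [-392, -328, -192, -88, 32, 368] -> [-328, -192, -88, 32, 368] -> [-1640, -960, -440, 160, 1840]
  [30, 42, 28, 28, 21, -33, -13, -47, -12] -> [240, 336, 224, 224, 168, -264, -104, -376, -96] -> [336, 240, 224, 224, 168, -96, -104, -264, -376] -> [-336, -240, -224, -224, -168, 96, 104, 264, 376] -> [-240, -224, -224, -168, 96, 104, 264, 376] -> [-1200, -1120, -1120, -840, 480, 520, 1320, 1880]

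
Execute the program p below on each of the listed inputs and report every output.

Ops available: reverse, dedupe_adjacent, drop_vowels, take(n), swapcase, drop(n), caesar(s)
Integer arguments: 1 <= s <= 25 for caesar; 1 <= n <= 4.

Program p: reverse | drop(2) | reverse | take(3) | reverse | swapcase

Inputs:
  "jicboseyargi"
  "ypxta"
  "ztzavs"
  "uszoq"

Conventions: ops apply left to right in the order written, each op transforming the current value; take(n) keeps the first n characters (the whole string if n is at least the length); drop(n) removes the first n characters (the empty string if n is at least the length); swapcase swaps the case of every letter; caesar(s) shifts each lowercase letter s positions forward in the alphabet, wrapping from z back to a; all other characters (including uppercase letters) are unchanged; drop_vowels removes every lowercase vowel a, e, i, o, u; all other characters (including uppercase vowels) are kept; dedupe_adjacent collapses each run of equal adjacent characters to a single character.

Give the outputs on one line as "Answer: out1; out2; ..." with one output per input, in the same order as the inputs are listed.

"CIJ"; "XPY"; "ZTZ"; "ZSU"

Execution, op by op:
  "jicboseyargi" -> "igrayesobcij" -> "rayesobcij" -> "jicboseyar" -> "jic" -> "cij" -> "CIJ"
  "ypxta" -> "atxpy" -> "xpy" -> "ypx" -> "ypx" -> "xpy" -> "XPY"
  "ztzavs" -> "svaztz" -> "aztz" -> "ztza" -> "ztz" -> "ztz" -> "ZTZ"
  "uszoq" -> "qozsu" -> "zsu" -> "usz" -> "usz" -> "zsu" -> "ZSU"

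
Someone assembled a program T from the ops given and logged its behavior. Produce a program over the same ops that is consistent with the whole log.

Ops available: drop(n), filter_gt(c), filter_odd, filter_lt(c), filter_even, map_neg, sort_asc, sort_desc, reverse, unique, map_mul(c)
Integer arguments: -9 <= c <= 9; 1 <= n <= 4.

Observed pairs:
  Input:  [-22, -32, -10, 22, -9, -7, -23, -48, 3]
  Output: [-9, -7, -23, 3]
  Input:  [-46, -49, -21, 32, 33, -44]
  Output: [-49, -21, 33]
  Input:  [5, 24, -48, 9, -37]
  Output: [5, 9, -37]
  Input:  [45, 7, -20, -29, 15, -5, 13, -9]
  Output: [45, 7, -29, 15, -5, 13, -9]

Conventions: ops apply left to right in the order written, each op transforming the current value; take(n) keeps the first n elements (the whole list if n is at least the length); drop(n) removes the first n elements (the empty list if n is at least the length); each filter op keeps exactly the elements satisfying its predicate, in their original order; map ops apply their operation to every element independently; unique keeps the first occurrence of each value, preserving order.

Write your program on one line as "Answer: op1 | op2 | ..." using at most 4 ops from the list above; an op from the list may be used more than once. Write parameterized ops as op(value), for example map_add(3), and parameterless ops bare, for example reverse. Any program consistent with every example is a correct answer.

map_mul(-1) | filter_odd | map_neg

Check, running the answer program on each example:
  [-22, -32, -10, 22, -9, -7, -23, -48, 3] -> [22, 32, 10, -22, 9, 7, 23, 48, -3] -> [9, 7, 23, -3] -> [-9, -7, -23, 3]
  [-46, -49, -21, 32, 33, -44] -> [46, 49, 21, -32, -33, 44] -> [49, 21, -33] -> [-49, -21, 33]
  [5, 24, -48, 9, -37] -> [-5, -24, 48, -9, 37] -> [-5, -9, 37] -> [5, 9, -37]
  [45, 7, -20, -29, 15, -5, 13, -9] -> [-45, -7, 20, 29, -15, 5, -13, 9] -> [-45, -7, 29, -15, 5, -13, 9] -> [45, 7, -29, 15, -5, 13, -9]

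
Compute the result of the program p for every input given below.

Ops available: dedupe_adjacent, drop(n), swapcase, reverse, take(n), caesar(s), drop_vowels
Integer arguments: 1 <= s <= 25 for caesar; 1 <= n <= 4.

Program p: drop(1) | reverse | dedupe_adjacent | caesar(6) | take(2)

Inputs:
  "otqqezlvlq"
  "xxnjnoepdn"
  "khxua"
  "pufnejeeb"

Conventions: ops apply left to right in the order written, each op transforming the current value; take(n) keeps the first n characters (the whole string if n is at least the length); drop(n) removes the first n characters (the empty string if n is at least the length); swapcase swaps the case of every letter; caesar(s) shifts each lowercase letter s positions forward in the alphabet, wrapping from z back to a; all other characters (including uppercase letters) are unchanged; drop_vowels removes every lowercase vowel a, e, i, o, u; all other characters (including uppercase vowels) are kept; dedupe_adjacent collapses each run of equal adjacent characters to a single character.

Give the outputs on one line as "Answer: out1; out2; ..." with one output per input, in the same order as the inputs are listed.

"wr"; "tj"; "ga"; "hk"

Execution, op by op:
  "otqqezlvlq" -> "tqqezlvlq" -> "qlvlzeqqt" -> "qlvlzeqt" -> "wrbrfkwz" -> "wr"
  "xxnjnoepdn" -> "xnjnoepdn" -> "ndpeonjnx" -> "ndpeonjnx" -> "tjvkutptd" -> "tj"
  "khxua" -> "hxua" -> "auxh" -> "auxh" -> "gadn" -> "ga"
  "pufnejeeb" -> "ufnejeeb" -> "beejenfu" -> "bejenfu" -> "hkpktla" -> "hk"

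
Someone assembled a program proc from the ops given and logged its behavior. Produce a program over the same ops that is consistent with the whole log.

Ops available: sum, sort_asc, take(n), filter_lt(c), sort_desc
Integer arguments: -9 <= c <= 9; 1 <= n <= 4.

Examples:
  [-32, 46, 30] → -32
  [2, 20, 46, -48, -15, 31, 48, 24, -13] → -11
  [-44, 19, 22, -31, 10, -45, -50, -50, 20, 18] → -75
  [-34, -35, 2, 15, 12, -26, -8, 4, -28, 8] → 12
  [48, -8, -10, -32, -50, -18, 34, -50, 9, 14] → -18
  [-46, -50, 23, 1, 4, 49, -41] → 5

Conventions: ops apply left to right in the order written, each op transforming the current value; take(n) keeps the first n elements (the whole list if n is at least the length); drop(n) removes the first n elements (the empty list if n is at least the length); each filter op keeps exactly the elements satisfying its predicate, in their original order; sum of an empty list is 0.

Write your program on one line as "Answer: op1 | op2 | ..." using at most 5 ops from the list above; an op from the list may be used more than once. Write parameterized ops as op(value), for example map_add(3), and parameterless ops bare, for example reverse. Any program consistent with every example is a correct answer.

sort_asc | filter_lt(9) | sort_desc | take(2) | sum

Check, running the answer program on each example:
  [-32, 46, 30] -> [-32, 30, 46] -> [-32] -> [-32] -> [-32] -> -32
  [2, 20, 46, -48, -15, 31, 48, 24, -13] -> [-48, -15, -13, 2, 20, 24, 31, 46, 48] -> [-48, -15, -13, 2] -> [2, -13, -15, -48] -> [2, -13] -> -11
  [-44, 19, 22, -31, 10, -45, -50, -50, 20, 18] -> [-50, -50, -45, -44, -31, 10, 18, 19, 20, 22] -> [-50, -50, -45, -44, -31] -> [-31, -44, -45, -50, -50] -> [-31, -44] -> -75
  [-34, -35, 2, 15, 12, -26, -8, 4, -28, 8] -> [-35, -34, -28, -26, -8, 2, 4, 8, 12, 15] -> [-35, -34, -28, -26, -8, 2, 4, 8] -> [8, 4, 2, -8, -26, -28, -34, -35] -> [8, 4] -> 12
  [48, -8, -10, -32, -50, -18, 34, -50, 9, 14] -> [-50, -50, -32, -18, -10, -8, 9, 14, 34, 48] -> [-50, -50, -32, -18, -10, -8] -> [-8, -10, -18, -32, -50, -50] -> [-8, -10] -> -18
  [-46, -50, 23, 1, 4, 49, -41] -> [-50, -46, -41, 1, 4, 23, 49] -> [-50, -46, -41, 1, 4] -> [4, 1, -41, -46, -50] -> [4, 1] -> 5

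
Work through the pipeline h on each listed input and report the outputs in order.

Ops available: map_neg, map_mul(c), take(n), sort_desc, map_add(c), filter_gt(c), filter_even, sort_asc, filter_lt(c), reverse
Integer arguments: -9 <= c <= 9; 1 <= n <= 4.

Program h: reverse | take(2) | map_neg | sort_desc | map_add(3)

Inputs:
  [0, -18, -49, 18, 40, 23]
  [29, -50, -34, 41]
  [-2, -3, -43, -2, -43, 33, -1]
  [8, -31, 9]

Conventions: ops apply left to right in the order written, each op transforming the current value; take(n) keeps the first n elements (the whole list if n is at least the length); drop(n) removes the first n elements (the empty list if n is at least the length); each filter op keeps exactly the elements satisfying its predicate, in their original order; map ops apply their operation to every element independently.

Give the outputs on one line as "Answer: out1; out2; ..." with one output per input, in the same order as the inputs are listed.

[-20, -37]; [37, -38]; [4, -30]; [34, -6]

Execution, op by op:
  [0, -18, -49, 18, 40, 23] -> [23, 40, 18, -49, -18, 0] -> [23, 40] -> [-23, -40] -> [-23, -40] -> [-20, -37]
  [29, -50, -34, 41] -> [41, -34, -50, 29] -> [41, -34] -> [-41, 34] -> [34, -41] -> [37, -38]
  [-2, -3, -43, -2, -43, 33, -1] -> [-1, 33, -43, -2, -43, -3, -2] -> [-1, 33] -> [1, -33] -> [1, -33] -> [4, -30]
  [8, -31, 9] -> [9, -31, 8] -> [9, -31] -> [-9, 31] -> [31, -9] -> [34, -6]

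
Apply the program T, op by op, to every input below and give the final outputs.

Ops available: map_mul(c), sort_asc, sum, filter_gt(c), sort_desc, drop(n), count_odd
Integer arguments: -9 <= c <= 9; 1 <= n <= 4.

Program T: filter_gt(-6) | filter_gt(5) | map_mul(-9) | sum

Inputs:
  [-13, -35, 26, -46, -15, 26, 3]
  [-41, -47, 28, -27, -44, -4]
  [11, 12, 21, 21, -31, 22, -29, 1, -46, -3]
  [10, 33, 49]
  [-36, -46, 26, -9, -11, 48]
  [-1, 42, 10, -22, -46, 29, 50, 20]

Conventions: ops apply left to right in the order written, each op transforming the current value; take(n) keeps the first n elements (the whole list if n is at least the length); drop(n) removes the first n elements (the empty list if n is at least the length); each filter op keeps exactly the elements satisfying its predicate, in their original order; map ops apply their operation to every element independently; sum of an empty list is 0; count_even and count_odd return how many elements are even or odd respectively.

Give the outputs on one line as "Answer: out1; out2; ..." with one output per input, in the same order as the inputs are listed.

Execution, op by op:
  [-13, -35, 26, -46, -15, 26, 3] -> [26, 26, 3] -> [26, 26] -> [-234, -234] -> -468
  [-41, -47, 28, -27, -44, -4] -> [28, -4] -> [28] -> [-252] -> -252
  [11, 12, 21, 21, -31, 22, -29, 1, -46, -3] -> [11, 12, 21, 21, 22, 1, -3] -> [11, 12, 21, 21, 22] -> [-99, -108, -189, -189, -198] -> -783
  [10, 33, 49] -> [10, 33, 49] -> [10, 33, 49] -> [-90, -297, -441] -> -828
  [-36, -46, 26, -9, -11, 48] -> [26, 48] -> [26, 48] -> [-234, -432] -> -666
  [-1, 42, 10, -22, -46, 29, 50, 20] -> [-1, 42, 10, 29, 50, 20] -> [42, 10, 29, 50, 20] -> [-378, -90, -261, -450, -180] -> -1359

-468; -252; -783; -828; -666; -1359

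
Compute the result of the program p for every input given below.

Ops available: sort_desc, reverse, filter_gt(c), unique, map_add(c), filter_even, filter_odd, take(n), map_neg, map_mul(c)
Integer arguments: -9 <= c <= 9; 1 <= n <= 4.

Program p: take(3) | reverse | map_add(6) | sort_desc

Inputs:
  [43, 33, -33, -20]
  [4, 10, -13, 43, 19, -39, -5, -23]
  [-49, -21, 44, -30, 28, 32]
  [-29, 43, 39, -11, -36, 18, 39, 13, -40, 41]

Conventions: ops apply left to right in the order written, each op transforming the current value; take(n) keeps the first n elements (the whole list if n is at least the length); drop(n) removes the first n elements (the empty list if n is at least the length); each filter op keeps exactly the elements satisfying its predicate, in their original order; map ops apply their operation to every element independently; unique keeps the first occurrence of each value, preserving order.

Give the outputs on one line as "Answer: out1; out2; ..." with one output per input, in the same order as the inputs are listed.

Execution, op by op:
  [43, 33, -33, -20] -> [43, 33, -33] -> [-33, 33, 43] -> [-27, 39, 49] -> [49, 39, -27]
  [4, 10, -13, 43, 19, -39, -5, -23] -> [4, 10, -13] -> [-13, 10, 4] -> [-7, 16, 10] -> [16, 10, -7]
  [-49, -21, 44, -30, 28, 32] -> [-49, -21, 44] -> [44, -21, -49] -> [50, -15, -43] -> [50, -15, -43]
  [-29, 43, 39, -11, -36, 18, 39, 13, -40, 41] -> [-29, 43, 39] -> [39, 43, -29] -> [45, 49, -23] -> [49, 45, -23]

[49, 39, -27]; [16, 10, -7]; [50, -15, -43]; [49, 45, -23]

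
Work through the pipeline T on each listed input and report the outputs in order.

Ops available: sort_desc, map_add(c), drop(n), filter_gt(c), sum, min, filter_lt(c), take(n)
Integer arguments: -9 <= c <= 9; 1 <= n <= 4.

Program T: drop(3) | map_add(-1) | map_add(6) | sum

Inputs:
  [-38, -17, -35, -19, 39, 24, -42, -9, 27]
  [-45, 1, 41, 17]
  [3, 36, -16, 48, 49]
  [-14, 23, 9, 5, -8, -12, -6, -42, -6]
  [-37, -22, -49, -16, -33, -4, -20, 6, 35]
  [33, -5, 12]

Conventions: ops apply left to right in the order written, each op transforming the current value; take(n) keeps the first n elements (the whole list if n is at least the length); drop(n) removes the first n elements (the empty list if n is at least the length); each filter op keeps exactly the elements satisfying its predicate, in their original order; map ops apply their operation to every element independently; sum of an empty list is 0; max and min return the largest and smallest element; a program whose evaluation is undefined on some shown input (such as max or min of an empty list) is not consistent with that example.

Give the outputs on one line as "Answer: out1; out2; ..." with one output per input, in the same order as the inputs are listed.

Execution, op by op:
  [-38, -17, -35, -19, 39, 24, -42, -9, 27] -> [-19, 39, 24, -42, -9, 27] -> [-20, 38, 23, -43, -10, 26] -> [-14, 44, 29, -37, -4, 32] -> 50
  [-45, 1, 41, 17] -> [17] -> [16] -> [22] -> 22
  [3, 36, -16, 48, 49] -> [48, 49] -> [47, 48] -> [53, 54] -> 107
  [-14, 23, 9, 5, -8, -12, -6, -42, -6] -> [5, -8, -12, -6, -42, -6] -> [4, -9, -13, -7, -43, -7] -> [10, -3, -7, -1, -37, -1] -> -39
  [-37, -22, -49, -16, -33, -4, -20, 6, 35] -> [-16, -33, -4, -20, 6, 35] -> [-17, -34, -5, -21, 5, 34] -> [-11, -28, 1, -15, 11, 40] -> -2
  [33, -5, 12] -> [] -> [] -> [] -> 0

50; 22; 107; -39; -2; 0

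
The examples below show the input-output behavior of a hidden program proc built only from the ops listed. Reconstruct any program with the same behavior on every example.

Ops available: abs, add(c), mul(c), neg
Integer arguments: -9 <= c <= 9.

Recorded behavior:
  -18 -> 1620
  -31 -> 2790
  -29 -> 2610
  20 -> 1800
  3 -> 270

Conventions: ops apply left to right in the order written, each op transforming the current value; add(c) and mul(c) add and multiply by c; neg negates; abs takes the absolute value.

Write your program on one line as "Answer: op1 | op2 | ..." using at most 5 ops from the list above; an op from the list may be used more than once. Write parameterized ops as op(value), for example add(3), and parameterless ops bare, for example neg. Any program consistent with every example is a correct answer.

mul(5) | mul(2) | abs | mul(3) | mul(3)

Check, running the answer program on each example:
  -18 -> -90 -> -180 -> 180 -> 540 -> 1620
  -31 -> -155 -> -310 -> 310 -> 930 -> 2790
  -29 -> -145 -> -290 -> 290 -> 870 -> 2610
  20 -> 100 -> 200 -> 200 -> 600 -> 1800
  3 -> 15 -> 30 -> 30 -> 90 -> 270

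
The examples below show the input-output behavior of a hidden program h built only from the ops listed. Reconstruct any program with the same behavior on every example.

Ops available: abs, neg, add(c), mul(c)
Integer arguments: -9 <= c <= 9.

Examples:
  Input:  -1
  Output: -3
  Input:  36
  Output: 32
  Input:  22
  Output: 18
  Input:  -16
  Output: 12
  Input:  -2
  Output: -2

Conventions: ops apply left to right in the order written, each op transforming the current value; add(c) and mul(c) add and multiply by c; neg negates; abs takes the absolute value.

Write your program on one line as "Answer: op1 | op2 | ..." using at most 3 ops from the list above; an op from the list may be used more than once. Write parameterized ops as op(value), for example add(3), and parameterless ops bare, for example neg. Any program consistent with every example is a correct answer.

abs | add(-4)

Check, running the answer program on each example:
  -1 -> 1 -> -3
  36 -> 36 -> 32
  22 -> 22 -> 18
  -16 -> 16 -> 12
  -2 -> 2 -> -2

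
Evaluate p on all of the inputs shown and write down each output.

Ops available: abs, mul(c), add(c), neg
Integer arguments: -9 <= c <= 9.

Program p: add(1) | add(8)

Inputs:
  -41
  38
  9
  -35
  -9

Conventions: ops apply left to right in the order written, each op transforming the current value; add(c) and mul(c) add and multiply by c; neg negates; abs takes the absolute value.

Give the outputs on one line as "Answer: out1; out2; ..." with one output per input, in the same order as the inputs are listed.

-32; 47; 18; -26; 0

Execution, op by op:
  -41 -> -40 -> -32
  38 -> 39 -> 47
  9 -> 10 -> 18
  -35 -> -34 -> -26
  -9 -> -8 -> 0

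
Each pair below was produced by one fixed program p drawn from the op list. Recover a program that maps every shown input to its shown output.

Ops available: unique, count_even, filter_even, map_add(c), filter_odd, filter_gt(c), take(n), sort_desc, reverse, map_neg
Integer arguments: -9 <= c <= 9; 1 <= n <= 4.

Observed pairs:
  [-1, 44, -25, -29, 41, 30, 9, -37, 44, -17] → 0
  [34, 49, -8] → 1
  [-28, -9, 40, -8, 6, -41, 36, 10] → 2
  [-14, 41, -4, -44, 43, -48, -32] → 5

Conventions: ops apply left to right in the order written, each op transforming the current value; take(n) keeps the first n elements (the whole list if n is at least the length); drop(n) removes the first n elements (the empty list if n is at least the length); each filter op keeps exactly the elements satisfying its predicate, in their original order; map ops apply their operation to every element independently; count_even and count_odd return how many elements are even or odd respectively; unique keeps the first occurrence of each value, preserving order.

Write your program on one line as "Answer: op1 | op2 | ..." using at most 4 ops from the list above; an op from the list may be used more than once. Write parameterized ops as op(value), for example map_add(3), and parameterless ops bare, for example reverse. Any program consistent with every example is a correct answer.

map_neg | reverse | filter_gt(-5) | count_even

Check, running the answer program on each example:
  [-1, 44, -25, -29, 41, 30, 9, -37, 44, -17] -> [1, -44, 25, 29, -41, -30, -9, 37, -44, 17] -> [17, -44, 37, -9, -30, -41, 29, 25, -44, 1] -> [17, 37, 29, 25, 1] -> 0
  [34, 49, -8] -> [-34, -49, 8] -> [8, -49, -34] -> [8] -> 1
  [-28, -9, 40, -8, 6, -41, 36, 10] -> [28, 9, -40, 8, -6, 41, -36, -10] -> [-10, -36, 41, -6, 8, -40, 9, 28] -> [41, 8, 9, 28] -> 2
  [-14, 41, -4, -44, 43, -48, -32] -> [14, -41, 4, 44, -43, 48, 32] -> [32, 48, -43, 44, 4, -41, 14] -> [32, 48, 44, 4, 14] -> 5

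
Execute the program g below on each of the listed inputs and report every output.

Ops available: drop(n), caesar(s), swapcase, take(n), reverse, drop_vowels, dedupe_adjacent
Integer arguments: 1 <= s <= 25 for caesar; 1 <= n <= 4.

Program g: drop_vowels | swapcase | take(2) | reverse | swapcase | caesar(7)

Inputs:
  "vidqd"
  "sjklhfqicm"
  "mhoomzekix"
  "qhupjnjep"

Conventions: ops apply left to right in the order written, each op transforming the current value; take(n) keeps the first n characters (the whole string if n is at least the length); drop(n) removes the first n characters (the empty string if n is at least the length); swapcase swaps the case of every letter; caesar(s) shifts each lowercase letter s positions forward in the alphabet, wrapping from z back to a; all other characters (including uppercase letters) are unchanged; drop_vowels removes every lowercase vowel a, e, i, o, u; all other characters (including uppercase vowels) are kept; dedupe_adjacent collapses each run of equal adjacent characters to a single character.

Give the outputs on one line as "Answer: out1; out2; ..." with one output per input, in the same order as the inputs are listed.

"kc"; "qz"; "ot"; "ox"

Execution, op by op:
  "vidqd" -> "vdqd" -> "VDQD" -> "VD" -> "DV" -> "dv" -> "kc"
  "sjklhfqicm" -> "sjklhfqcm" -> "SJKLHFQCM" -> "SJ" -> "JS" -> "js" -> "qz"
  "mhoomzekix" -> "mhmzkx" -> "MHMZKX" -> "MH" -> "HM" -> "hm" -> "ot"
  "qhupjnjep" -> "qhpjnjp" -> "QHPJNJP" -> "QH" -> "HQ" -> "hq" -> "ox"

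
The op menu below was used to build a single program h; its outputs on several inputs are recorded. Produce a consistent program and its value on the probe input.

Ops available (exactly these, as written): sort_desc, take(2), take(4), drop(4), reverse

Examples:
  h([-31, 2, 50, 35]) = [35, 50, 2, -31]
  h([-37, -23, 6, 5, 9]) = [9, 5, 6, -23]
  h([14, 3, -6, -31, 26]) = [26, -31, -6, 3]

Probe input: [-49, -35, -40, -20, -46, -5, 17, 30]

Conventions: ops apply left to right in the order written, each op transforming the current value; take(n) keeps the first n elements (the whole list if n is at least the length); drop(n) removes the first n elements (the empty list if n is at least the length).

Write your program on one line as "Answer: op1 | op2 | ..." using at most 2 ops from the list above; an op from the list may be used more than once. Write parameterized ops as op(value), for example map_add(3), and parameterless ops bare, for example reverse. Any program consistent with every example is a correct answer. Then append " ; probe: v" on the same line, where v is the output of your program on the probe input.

reverse | take(4) ; probe: [30, 17, -5, -46]

Check, running the answer program on each example:
  [-31, 2, 50, 35] -> [35, 50, 2, -31] -> [35, 50, 2, -31]
  [-37, -23, 6, 5, 9] -> [9, 5, 6, -23, -37] -> [9, 5, 6, -23]
  [14, 3, -6, -31, 26] -> [26, -31, -6, 3, 14] -> [26, -31, -6, 3]
  probe: [-49, -35, -40, -20, -46, -5, 17, 30] -> [30, 17, -5, -46, -20, -40, -35, -49] -> [30, 17, -5, -46]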